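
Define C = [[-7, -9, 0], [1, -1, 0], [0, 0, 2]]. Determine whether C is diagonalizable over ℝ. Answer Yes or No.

Characteristic polynomial: p(μ) = μ^3 + 6μ^2 - 32 = (μ - 2)(μ + 4)^2.
μ = -4 has algebraic multiplicity 2; rank(C + 4I) = 2, so geometric multiplicity = 1.
Geometric multiplicity < algebraic multiplicity, so C is not diagonalizable.

No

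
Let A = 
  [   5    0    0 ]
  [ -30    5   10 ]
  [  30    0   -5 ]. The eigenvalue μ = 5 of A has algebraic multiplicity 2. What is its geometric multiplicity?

2

A − 5I = [[0, 0, 0], [-30, 0, 10], [30, 0, -10]].
This matrix has rank 1, so its null space has dimension 3 − 1 = 2.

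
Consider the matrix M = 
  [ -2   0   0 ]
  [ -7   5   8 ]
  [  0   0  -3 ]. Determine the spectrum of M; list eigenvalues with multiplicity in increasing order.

-3, -2, 5

Characteristic polynomial: p(t) = t^3 - 19t - 30 = (t - 5)(t + 2)(t + 3).
Roots (with multiplicity): -3, -2, 5.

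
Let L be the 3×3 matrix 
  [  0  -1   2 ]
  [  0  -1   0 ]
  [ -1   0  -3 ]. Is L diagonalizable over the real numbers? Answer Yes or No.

Characteristic polynomial: p(μ) = μ^3 + 4μ^2 + 5μ + 2 = (μ + 1)^2(μ + 2).
μ = -1 has algebraic multiplicity 2; rank(L + 1I) = 2, so geometric multiplicity = 1.
Geometric multiplicity < algebraic multiplicity, so L is not diagonalizable.

No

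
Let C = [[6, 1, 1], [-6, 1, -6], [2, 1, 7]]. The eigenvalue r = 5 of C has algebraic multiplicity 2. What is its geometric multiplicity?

1

C − 5I = [[1, 1, 1], [-6, -4, -6], [2, 1, 2]].
This matrix has rank 2, so its null space has dimension 3 − 2 = 1.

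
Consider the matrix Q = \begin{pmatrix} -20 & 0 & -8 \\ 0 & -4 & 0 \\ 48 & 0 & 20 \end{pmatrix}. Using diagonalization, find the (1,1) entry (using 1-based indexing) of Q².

16

Characteristic polynomial: r^3 + 4r^2 - 16r - 64 = (r - 4)(r + 4)^2, so the eigenvalues are -4, -4, 4.
r=-4: eigenvector (1, 0, -2).
r=-4: eigenvector (0, 1, 0).
r=4: eigenvector (1, 0, -3).
P = [[1, 0, 1], [0, 1, 0], [-2, 0, -3]], D = diag(-4, -4, 4), P⁻¹ = [[3, 0, 1], [0, 1, 0], [-2, 0, -1]].
Q² = P·diag(16, 16, 16)·P⁻¹ = [[16, 0, 0], [0, 16, 0], [0, 0, 16]].
The requested entry is 16.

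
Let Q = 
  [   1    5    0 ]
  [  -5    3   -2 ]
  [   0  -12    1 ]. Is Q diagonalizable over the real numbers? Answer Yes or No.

Characteristic polynomial: p(s) = s^3 - 5s^2 + 8s - 4 = (s - 2)^2(s - 1).
s = 2 has algebraic multiplicity 2; rank(Q − 2I) = 2, so geometric multiplicity = 1.
Geometric multiplicity < algebraic multiplicity, so Q is not diagonalizable.

No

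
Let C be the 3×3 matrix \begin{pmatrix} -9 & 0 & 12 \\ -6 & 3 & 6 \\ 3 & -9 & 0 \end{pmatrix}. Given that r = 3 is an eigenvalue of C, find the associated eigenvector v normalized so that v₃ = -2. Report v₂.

0

C − 3I = [[-12, 0, 12], [-6, 0, 6], [3, -9, -3]].
Solving (C − 3I)v = 0 gives the eigenspace spanned by (-2, 0, -2).
With v₃ = -2, v = (-2, 0, -2), so v₂ = 0.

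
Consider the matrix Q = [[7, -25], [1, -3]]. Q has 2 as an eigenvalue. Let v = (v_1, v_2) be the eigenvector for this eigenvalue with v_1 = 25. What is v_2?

Q − 2I = [[5, -25], [1, -5]].
Solving (Q − 2I)v = 0 gives the eigenspace spanned by (25, 5).
With v_1 = 25, v = (25, 5), so v_2 = 5.

5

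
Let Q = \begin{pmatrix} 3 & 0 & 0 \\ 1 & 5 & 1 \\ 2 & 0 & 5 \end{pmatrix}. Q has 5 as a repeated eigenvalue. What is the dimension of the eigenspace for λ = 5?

Q − 5I = [[-2, 0, 0], [1, 0, 1], [2, 0, 0]].
This matrix has rank 2, so its null space has dimension 3 − 2 = 1.

1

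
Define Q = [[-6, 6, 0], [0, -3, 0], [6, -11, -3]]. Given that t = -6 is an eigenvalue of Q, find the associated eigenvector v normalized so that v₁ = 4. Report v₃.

Q + 6I = [[0, 6, 0], [0, 3, 0], [6, -11, 3]].
Solving (Q + 6I)v = 0 gives the eigenspace spanned by (4, 0, -8).
With v₁ = 4, v = (4, 0, -8), so v₃ = -8.

-8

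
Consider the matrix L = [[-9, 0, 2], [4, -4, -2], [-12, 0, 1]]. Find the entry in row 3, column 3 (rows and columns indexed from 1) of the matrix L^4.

Characteristic polynomial: s^3 + 12s^2 + 47s + 60 = (s + 3)(s + 4)(s + 5), so the eigenvalues are -5, -4, -3.
s=-5: eigenvector (1, 0, 2).
s=-4: eigenvector (0, 1, 0).
s=-3: eigenvector (1, -2, 3).
P = [[1, 0, 1], [0, 1, -2], [2, 0, 3]], D = diag(-5, -4, -3), P⁻¹ = [[3, 0, -1], [-4, 1, 2], [-2, 0, 1]].
L⁴ = P·diag(625, 256, 81)·P⁻¹ = [[1713, 0, -544], [-700, 256, 350], [3264, 0, -1007]].
The requested entry is -1007.

-1007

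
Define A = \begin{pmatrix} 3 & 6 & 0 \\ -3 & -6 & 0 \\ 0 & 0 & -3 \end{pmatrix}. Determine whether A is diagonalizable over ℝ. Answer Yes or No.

Characteristic polynomial: p(μ) = μ^3 + 6μ^2 + 9μ = μ(μ + 3)^2.
μ = -3 has algebraic multiplicity 2; rank(A + 3I) = 1, so geometric multiplicity = 2.
Every eigenvalue has geometric = algebraic multiplicity, so A is diagonalizable.

Yes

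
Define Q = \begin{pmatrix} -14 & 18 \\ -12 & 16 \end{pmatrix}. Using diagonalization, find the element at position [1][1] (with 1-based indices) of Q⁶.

Characteristic polynomial: t^2 - 2t - 8 = (t - 4)(t + 2), so the eigenvalues are -2, 4.
t=-2: eigenvector (3, 2).
t=4: eigenvector (1, 1).
P = [[3, 1], [2, 1]], D = diag(-2, 4), P⁻¹ = [[1, -1], [-2, 3]].
Q⁶ = P·diag(64, 4096)·P⁻¹ = [[-8000, 12096], [-8064, 12160]].
The requested entry is -8000.

-8000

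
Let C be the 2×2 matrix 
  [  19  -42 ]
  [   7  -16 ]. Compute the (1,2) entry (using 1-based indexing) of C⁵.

Characteristic polynomial: r^2 - 3r - 10 = (r - 5)(r + 2), so the eigenvalues are -2, 5.
r=5: eigenvector (3, 1).
r=-2: eigenvector (2, 1).
P = [[3, 2], [1, 1]], D = diag(5, -2), P⁻¹ = [[1, -2], [-1, 3]].
C⁵ = P·diag(3125, -32)·P⁻¹ = [[9439, -18942], [3157, -6346]].
The requested entry is -18942.

-18942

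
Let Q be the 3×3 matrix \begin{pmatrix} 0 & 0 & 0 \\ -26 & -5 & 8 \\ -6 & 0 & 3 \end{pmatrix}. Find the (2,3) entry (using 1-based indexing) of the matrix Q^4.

-544

Characteristic polynomial: r^3 + 2r^2 - 15r = r(r - 3)(r + 5), so the eigenvalues are -5, 0, 3.
r=0: eigenvector (1, -2, 2).
r=3: eigenvector (0, 1, 1).
r=-5: eigenvector (0, 1, 0).
P = [[1, 0, 0], [-2, 1, 1], [2, 1, 0]], D = diag(0, 3, -5), P⁻¹ = [[1, 0, 0], [-2, 0, 1], [4, 1, -1]].
Q⁴ = P·diag(0, 81, 625)·P⁻¹ = [[0, 0, 0], [2338, 625, -544], [-162, 0, 81]].
The requested entry is -544.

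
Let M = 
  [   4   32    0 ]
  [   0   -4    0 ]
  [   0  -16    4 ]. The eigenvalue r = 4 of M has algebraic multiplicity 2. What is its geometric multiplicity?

2

M − 4I = [[0, 32, 0], [0, -8, 0], [0, -16, 0]].
This matrix has rank 1, so its null space has dimension 3 − 1 = 2.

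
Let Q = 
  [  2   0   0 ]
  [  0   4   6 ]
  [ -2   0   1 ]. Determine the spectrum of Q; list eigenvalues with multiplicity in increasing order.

Characteristic polynomial: p(s) = s^3 - 7s^2 + 14s - 8 = (s - 4)(s - 2)(s - 1).
Roots (with multiplicity): 1, 2, 4.

1, 2, 4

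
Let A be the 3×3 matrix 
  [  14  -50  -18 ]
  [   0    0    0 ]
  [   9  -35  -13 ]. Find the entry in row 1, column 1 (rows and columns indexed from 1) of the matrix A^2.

Characteristic polynomial: r^3 - r^2 - 20r = r(r - 5)(r + 4), so the eigenvalues are -4, 0, 5.
r=5: eigenvector (2, 0, 1).
r=0: eigenvector (1, 1, -2).
r=-4: eigenvector (1, 0, 1).
P = [[2, 1, 1], [0, 1, 0], [1, -2, 1]], D = diag(5, 0, -4), P⁻¹ = [[1, -3, -1], [0, 1, 0], [-1, 5, 2]].
A² = P·diag(25, 0, 16)·P⁻¹ = [[34, -70, -18], [0, 0, 0], [9, 5, 7]].
The requested entry is 34.

34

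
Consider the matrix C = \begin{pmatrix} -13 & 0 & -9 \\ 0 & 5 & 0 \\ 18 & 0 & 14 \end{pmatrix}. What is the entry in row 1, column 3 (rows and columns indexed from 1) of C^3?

-189

Characteristic polynomial: μ^3 - 6μ^2 - 15μ + 100 = (μ - 5)^2(μ + 4), so the eigenvalues are -4, 5, 5.
μ=5: eigenvector (-1, 1, 2).
μ=5: eigenvector (2, -1, -4).
μ=-4: eigenvector (1, 0, -1).
P = [[-1, 2, 1], [1, -1, 0], [2, -4, -1]], D = diag(5, 5, -4), P⁻¹ = [[-1, 2, -1], [-1, 1, -1], [2, 0, 1]].
C³ = P·diag(125, 125, -64)·P⁻¹ = [[-253, 0, -189], [0, 125, 0], [378, 0, 314]].
The requested entry is -189.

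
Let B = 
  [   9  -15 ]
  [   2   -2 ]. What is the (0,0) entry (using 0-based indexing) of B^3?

Characteristic polynomial: r^2 - 7r + 12 = (r - 4)(r - 3), so the eigenvalues are 3, 4.
r=3: eigenvector (-5, -2).
r=4: eigenvector (3, 1).
P = [[-5, 3], [-2, 1]], D = diag(3, 4), P⁻¹ = [[1, -3], [2, -5]].
B³ = P·diag(27, 64)·P⁻¹ = [[249, -555], [74, -158]].
The requested entry is 249.

249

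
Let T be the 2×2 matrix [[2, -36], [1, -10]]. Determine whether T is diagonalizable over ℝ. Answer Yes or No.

Characteristic polynomial: p(r) = r^2 + 8r + 16 = (r + 4)^2.
r = -4 has algebraic multiplicity 2; rank(T + 4I) = 1, so geometric multiplicity = 1.
Geometric multiplicity < algebraic multiplicity, so T is not diagonalizable.

No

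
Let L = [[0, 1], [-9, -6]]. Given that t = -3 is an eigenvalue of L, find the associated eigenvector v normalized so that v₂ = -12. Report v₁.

4

L + 3I = [[3, 1], [-9, -3]].
Solving (L + 3I)v = 0 gives the eigenspace spanned by (4, -12).
With v₂ = -12, v = (4, -12), so v₁ = 4.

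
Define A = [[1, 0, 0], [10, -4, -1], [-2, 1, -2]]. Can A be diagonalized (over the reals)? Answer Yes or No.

No

Characteristic polynomial: p(t) = t^3 + 5t^2 + 3t - 9 = (t - 1)(t + 3)^2.
t = -3 has algebraic multiplicity 2; rank(A + 3I) = 2, so geometric multiplicity = 1.
Geometric multiplicity < algebraic multiplicity, so A is not diagonalizable.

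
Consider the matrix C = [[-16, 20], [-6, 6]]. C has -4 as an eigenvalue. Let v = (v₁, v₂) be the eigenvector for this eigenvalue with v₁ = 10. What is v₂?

6

C + 4I = [[-12, 20], [-6, 10]].
Solving (C + 4I)v = 0 gives the eigenspace spanned by (10, 6).
With v₁ = 10, v = (10, 6), so v₂ = 6.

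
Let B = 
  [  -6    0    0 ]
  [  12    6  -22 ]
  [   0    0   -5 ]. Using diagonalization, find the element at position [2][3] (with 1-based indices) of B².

-22

Characteristic polynomial: s^3 + 5s^2 - 36s - 180 = (s - 6)(s + 5)(s + 6), so the eigenvalues are -6, -5, 6.
s=-6: eigenvector (1, -1, 0).
s=6: eigenvector (0, 1, 0).
s=-5: eigenvector (0, 2, 1).
P = [[1, 0, 0], [-1, 1, 2], [0, 0, 1]], D = diag(-6, 6, -5), P⁻¹ = [[1, 0, 0], [1, 1, -2], [0, 0, 1]].
B² = P·diag(36, 36, 25)·P⁻¹ = [[36, 0, 0], [0, 36, -22], [0, 0, 25]].
The requested entry is -22.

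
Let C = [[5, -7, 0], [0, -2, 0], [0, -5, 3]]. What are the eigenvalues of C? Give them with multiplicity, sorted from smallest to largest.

Characteristic polynomial: p(s) = s^3 - 6s^2 - s + 30 = (s - 5)(s - 3)(s + 2).
Roots (with multiplicity): -2, 3, 5.

-2, 3, 5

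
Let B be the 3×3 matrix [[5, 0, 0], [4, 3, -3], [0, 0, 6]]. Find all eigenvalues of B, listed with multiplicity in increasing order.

Characteristic polynomial: p(t) = t^3 - 14t^2 + 63t - 90 = (t - 6)(t - 5)(t - 3).
Roots (with multiplicity): 3, 5, 6.

3, 5, 6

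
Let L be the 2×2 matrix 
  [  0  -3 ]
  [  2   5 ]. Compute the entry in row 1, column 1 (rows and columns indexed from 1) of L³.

-30

Characteristic polynomial: s^2 - 5s + 6 = (s - 3)(s - 2), so the eigenvalues are 2, 3.
s=3: eigenvector (1, -1).
s=2: eigenvector (3, -2).
P = [[1, 3], [-1, -2]], D = diag(3, 2), P⁻¹ = [[-2, -3], [1, 1]].
L³ = P·diag(27, 8)·P⁻¹ = [[-30, -57], [38, 65]].
The requested entry is -30.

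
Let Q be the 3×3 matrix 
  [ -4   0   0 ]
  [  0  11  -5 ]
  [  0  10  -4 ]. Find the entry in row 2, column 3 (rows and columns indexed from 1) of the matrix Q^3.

Characteristic polynomial: λ^3 - 3λ^2 - 22λ + 24 = (λ - 6)(λ - 1)(λ + 4), so the eigenvalues are -4, 1, 6.
λ=6: eigenvector (0, -1, -1).
λ=1: eigenvector (0, 1, 2).
λ=-4: eigenvector (1, 0, 0).
P = [[0, 0, 1], [-1, 1, 0], [-1, 2, 0]], D = diag(6, 1, -4), P⁻¹ = [[0, -2, 1], [0, -1, 1], [1, 0, 0]].
Q³ = P·diag(216, 1, -64)·P⁻¹ = [[-64, 0, 0], [0, 431, -215], [0, 430, -214]].
The requested entry is -215.

-215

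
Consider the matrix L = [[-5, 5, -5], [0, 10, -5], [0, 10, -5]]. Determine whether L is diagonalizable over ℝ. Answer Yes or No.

Yes

Characteristic polynomial: p(t) = t^3 - 25t = t(t - 5)(t + 5).
All 3 eigenvalues are distinct, so L is diagonalizable.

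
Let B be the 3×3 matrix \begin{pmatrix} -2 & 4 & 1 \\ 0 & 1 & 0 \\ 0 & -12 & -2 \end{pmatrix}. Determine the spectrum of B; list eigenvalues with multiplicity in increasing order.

Characteristic polynomial: p(s) = s^3 + 3s^2 - 4 = (s - 1)(s + 2)^2.
Roots (with multiplicity): -2, -2, 1.

-2, -2, 1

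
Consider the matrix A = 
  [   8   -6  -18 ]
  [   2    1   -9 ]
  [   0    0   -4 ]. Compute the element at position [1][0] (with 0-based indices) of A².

18

Characteristic polynomial: r^3 - 5r^2 - 16r + 80 = (r - 5)(r - 4)(r + 4), so the eigenvalues are -4, 4, 5.
r=-4: eigenvector (2, 1, 1).
r=5: eigenvector (2, 1, 0).
r=4: eigenvector (-3, -2, 0).
P = [[2, 2, -3], [1, 1, -2], [1, 0, 0]], D = diag(-4, 5, 4), P⁻¹ = [[0, 0, 1], [2, -3, -1], [1, -2, 0]].
A² = P·diag(16, 25, 16)·P⁻¹ = [[52, -54, -18], [18, -11, -9], [0, 0, 16]].
The requested entry is 18.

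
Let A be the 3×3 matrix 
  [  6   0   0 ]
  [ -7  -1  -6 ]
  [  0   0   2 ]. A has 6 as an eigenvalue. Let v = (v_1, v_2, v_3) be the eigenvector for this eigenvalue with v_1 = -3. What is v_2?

3

A − 6I = [[0, 0, 0], [-7, -7, -6], [0, 0, -4]].
Solving (A − 6I)v = 0 gives the eigenspace spanned by (-3, 3, 0).
With v_1 = -3, v = (-3, 3, 0), so v_2 = 3.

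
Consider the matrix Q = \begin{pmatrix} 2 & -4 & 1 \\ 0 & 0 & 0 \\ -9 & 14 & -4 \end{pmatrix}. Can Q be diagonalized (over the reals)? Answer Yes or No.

No

Characteristic polynomial: p(t) = t^3 + 2t^2 + t = t(t + 1)^2.
t = -1 has algebraic multiplicity 2; rank(Q + 1I) = 2, so geometric multiplicity = 1.
Geometric multiplicity < algebraic multiplicity, so Q is not diagonalizable.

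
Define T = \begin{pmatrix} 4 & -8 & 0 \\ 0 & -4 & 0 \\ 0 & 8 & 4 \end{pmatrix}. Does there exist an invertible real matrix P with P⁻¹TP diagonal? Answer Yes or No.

Yes

Characteristic polynomial: p(μ) = μ^3 - 4μ^2 - 16μ + 64 = (μ - 4)^2(μ + 4).
μ = 4 has algebraic multiplicity 2; rank(T − 4I) = 1, so geometric multiplicity = 2.
Every eigenvalue has geometric = algebraic multiplicity, so T is diagonalizable.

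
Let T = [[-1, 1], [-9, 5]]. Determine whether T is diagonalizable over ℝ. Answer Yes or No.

Characteristic polynomial: p(λ) = λ^2 - 4λ + 4 = (λ - 2)^2.
λ = 2 has algebraic multiplicity 2; rank(T − 2I) = 1, so geometric multiplicity = 1.
Geometric multiplicity < algebraic multiplicity, so T is not diagonalizable.

No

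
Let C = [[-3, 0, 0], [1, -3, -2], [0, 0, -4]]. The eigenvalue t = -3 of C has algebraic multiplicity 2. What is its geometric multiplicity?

1

C + 3I = [[0, 0, 0], [1, 0, -2], [0, 0, -1]].
This matrix has rank 2, so its null space has dimension 3 − 2 = 1.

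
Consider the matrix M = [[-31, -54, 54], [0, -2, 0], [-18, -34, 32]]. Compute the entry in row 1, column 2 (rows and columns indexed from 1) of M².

Characteristic polynomial: r^3 + r^2 - 22r - 40 = (r - 5)(r + 2)(r + 4), so the eigenvalues are -4, -2, 5.
r=5: eigenvector (-3, 0, -2).
r=-2: eigenvector (0, 1, 1).
r=-4: eigenvector (2, 0, 1).
P = [[-3, 0, 2], [0, 1, 0], [-2, 1, 1]], D = diag(5, -2, -4), P⁻¹ = [[1, 2, -2], [0, 1, 0], [2, 3, -3]].
M² = P·diag(25, 4, 16)·P⁻¹ = [[-11, -54, 54], [0, 4, 0], [-18, -48, 52]].
The requested entry is -54.

-54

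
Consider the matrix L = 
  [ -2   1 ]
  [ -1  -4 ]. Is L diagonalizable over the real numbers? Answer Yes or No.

No

Characteristic polynomial: p(μ) = μ^2 + 6μ + 9 = (μ + 3)^2.
μ = -3 has algebraic multiplicity 2; rank(L + 3I) = 1, so geometric multiplicity = 1.
Geometric multiplicity < algebraic multiplicity, so L is not diagonalizable.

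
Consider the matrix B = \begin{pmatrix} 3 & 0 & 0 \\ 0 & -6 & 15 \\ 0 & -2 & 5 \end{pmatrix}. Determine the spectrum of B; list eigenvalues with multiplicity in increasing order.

-1, 0, 3

Characteristic polynomial: p(λ) = λ^3 - 2λ^2 - 3λ = λ(λ - 3)(λ + 1).
Roots (with multiplicity): -1, 0, 3.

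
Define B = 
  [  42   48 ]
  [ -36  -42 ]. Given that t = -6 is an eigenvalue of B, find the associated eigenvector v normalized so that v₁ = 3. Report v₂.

-3

B + 6I = [[48, 48], [-36, -36]].
Solving (B + 6I)v = 0 gives the eigenspace spanned by (3, -3).
With v₁ = 3, v = (3, -3), so v₂ = -3.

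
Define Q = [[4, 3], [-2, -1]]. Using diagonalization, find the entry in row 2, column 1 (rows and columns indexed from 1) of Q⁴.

-30

Characteristic polynomial: μ^2 - 3μ + 2 = (μ - 2)(μ - 1), so the eigenvalues are 1, 2.
μ=2: eigenvector (3, -2).
μ=1: eigenvector (1, -1).
P = [[3, 1], [-2, -1]], D = diag(2, 1), P⁻¹ = [[1, 1], [-2, -3]].
Q⁴ = P·diag(16, 1)·P⁻¹ = [[46, 45], [-30, -29]].
The requested entry is -30.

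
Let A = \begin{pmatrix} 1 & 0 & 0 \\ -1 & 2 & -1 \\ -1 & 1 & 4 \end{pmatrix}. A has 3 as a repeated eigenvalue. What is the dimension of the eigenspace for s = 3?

A − 3I = [[-2, 0, 0], [-1, -1, -1], [-1, 1, 1]].
This matrix has rank 2, so its null space has dimension 3 − 2 = 1.

1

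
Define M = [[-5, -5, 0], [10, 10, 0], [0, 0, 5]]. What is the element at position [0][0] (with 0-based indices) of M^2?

Characteristic polynomial: t^3 - 10t^2 + 25t = t(t - 5)^2, so the eigenvalues are 0, 5, 5.
t=5: eigenvector (-1, 2, -1).
t=0: eigenvector (-1, 1, 0).
t=5: eigenvector (0, 0, 1).
P = [[-1, -1, 0], [2, 1, 0], [-1, 0, 1]], D = diag(5, 0, 5), P⁻¹ = [[1, 1, 0], [-2, -1, 0], [1, 1, 1]].
M² = P·diag(25, 0, 25)·P⁻¹ = [[-25, -25, 0], [50, 50, 0], [0, 0, 25]].
The requested entry is -25.

-25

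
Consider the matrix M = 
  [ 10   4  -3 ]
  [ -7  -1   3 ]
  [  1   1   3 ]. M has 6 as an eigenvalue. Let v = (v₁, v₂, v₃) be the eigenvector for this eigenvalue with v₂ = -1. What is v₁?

1

M − 6I = [[4, 4, -3], [-7, -7, 3], [1, 1, -3]].
Solving (M − 6I)v = 0 gives the eigenspace spanned by (1, -1, 0).
With v₂ = -1, v = (1, -1, 0), so v₁ = 1.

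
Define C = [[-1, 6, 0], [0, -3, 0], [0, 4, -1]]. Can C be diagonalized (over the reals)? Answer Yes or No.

Characteristic polynomial: p(λ) = λ^3 + 5λ^2 + 7λ + 3 = (λ + 1)^2(λ + 3).
λ = -1 has algebraic multiplicity 2; rank(C + 1I) = 1, so geometric multiplicity = 2.
Every eigenvalue has geometric = algebraic multiplicity, so C is diagonalizable.

Yes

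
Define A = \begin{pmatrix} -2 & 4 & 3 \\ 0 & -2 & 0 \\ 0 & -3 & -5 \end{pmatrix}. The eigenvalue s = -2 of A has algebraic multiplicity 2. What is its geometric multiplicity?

1

A + 2I = [[0, 4, 3], [0, 0, 0], [0, -3, -3]].
This matrix has rank 2, so its null space has dimension 3 − 2 = 1.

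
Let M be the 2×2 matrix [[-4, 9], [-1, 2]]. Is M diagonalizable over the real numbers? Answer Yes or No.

No

Characteristic polynomial: p(r) = r^2 + 2r + 1 = (r + 1)^2.
r = -1 has algebraic multiplicity 2; rank(M + 1I) = 1, so geometric multiplicity = 1.
Geometric multiplicity < algebraic multiplicity, so M is not diagonalizable.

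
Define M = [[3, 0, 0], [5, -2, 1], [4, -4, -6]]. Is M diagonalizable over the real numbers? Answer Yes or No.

No

Characteristic polynomial: p(λ) = λ^3 + 5λ^2 - 8λ - 48 = (λ - 3)(λ + 4)^2.
λ = -4 has algebraic multiplicity 2; rank(M + 4I) = 2, so geometric multiplicity = 1.
Geometric multiplicity < algebraic multiplicity, so M is not diagonalizable.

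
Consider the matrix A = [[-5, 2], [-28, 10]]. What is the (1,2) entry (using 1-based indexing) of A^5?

422

Characteristic polynomial: μ^2 - 5μ + 6 = (μ - 3)(μ - 2), so the eigenvalues are 2, 3.
μ=2: eigenvector (2, 7).
μ=3: eigenvector (1, 4).
P = [[2, 1], [7, 4]], D = diag(2, 3), P⁻¹ = [[4, -1], [-7, 2]].
A⁵ = P·diag(32, 243)·P⁻¹ = [[-1445, 422], [-5908, 1720]].
The requested entry is 422.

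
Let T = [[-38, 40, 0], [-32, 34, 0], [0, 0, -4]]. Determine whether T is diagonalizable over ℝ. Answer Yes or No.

Characteristic polynomial: p(r) = r^3 + 8r^2 + 4r - 48 = (r - 2)(r + 4)(r + 6).
All 3 eigenvalues are distinct, so T is diagonalizable.

Yes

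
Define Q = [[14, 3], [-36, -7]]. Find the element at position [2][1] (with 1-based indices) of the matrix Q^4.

-7308

Characteristic polynomial: s^2 - 7s + 10 = (s - 5)(s - 2), so the eigenvalues are 2, 5.
s=5: eigenvector (1, -3).
s=2: eigenvector (-1, 4).
P = [[1, -1], [-3, 4]], D = diag(5, 2), P⁻¹ = [[4, 1], [3, 1]].
Q⁴ = P·diag(625, 16)·P⁻¹ = [[2452, 609], [-7308, -1811]].
The requested entry is -7308.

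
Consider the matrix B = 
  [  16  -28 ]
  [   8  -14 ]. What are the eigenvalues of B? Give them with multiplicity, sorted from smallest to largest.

Characteristic polynomial: p(t) = t^2 - 2t = t(t - 2).
Roots (with multiplicity): 0, 2.

0, 2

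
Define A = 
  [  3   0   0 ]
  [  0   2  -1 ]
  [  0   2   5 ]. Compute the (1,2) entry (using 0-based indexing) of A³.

-37

Characteristic polynomial: λ^3 - 10λ^2 + 33λ - 36 = (λ - 4)(λ - 3)^2, so the eigenvalues are 3, 3, 4.
λ=3: eigenvector (1, 1, -1).
λ=4: eigenvector (0, 1, -2).
λ=3: eigenvector (0, 1, -1).
P = [[1, 0, 0], [1, 1, 1], [-1, -2, -1]], D = diag(3, 4, 3), P⁻¹ = [[1, 0, 0], [0, -1, -1], [-1, 2, 1]].
A³ = P·diag(27, 64, 27)·P⁻¹ = [[27, 0, 0], [0, -10, -37], [0, 74, 101]].
The requested entry is -37.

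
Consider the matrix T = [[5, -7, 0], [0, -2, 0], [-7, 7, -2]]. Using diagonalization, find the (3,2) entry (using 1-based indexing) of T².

21

Characteristic polynomial: λ^3 - λ^2 - 16λ - 20 = (λ - 5)(λ + 2)^2, so the eigenvalues are -2, -2, 5.
λ=-2: eigenvector (-1, -1, 1).
λ=-2: eigenvector (1, 1, 0).
λ=5: eigenvector (1, 0, -1).
P = [[-1, 1, 1], [-1, 1, 0], [1, 0, -1]], D = diag(-2, -2, 5), P⁻¹ = [[1, -1, 1], [1, 0, 1], [1, -1, 0]].
T² = P·diag(4, 4, 25)·P⁻¹ = [[25, -21, 0], [0, 4, 0], [-21, 21, 4]].
The requested entry is 21.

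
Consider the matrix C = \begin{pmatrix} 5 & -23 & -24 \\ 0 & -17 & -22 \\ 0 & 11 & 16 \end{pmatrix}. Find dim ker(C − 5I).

1

C − 5I = [[0, -23, -24], [0, -22, -22], [0, 11, 11]].
This matrix has rank 2, so its null space has dimension 3 − 2 = 1.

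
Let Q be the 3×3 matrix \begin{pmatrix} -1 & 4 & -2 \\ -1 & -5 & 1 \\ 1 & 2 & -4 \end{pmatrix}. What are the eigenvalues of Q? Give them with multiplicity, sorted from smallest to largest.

Characteristic polynomial: p(r) = r^3 + 10r^2 + 33r + 36 = (r + 3)^2(r + 4).
Roots (with multiplicity): -4, -3, -3.

-4, -3, -3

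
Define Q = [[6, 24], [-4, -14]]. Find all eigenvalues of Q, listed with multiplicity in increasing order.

-6, -2

Characteristic polynomial: p(s) = s^2 + 8s + 12 = (s + 2)(s + 6).
Roots (with multiplicity): -6, -2.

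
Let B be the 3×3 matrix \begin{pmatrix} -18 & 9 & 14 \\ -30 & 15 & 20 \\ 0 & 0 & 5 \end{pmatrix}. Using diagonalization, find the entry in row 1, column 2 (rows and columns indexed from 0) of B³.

260

Characteristic polynomial: μ^3 - 2μ^2 - 15μ = μ(μ - 5)(μ + 3), so the eigenvalues are -3, 0, 5.
μ=-3: eigenvector (3, 5, 0).
μ=0: eigenvector (1, 2, 0).
μ=5: eigenvector (1, 1, 1).
P = [[3, 1, 1], [5, 2, 1], [0, 0, 1]], D = diag(-3, 0, 5), P⁻¹ = [[2, -1, -1], [-5, 3, 2], [0, 0, 1]].
B³ = P·diag(-27, 0, 125)·P⁻¹ = [[-162, 81, 206], [-270, 135, 260], [0, 0, 125]].
The requested entry is 260.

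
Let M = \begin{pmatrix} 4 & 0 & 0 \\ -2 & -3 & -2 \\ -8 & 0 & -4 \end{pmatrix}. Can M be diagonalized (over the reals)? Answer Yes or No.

Yes

Characteristic polynomial: p(λ) = λ^3 + 3λ^2 - 16λ - 48 = (λ - 4)(λ + 3)(λ + 4).
All 3 eigenvalues are distinct, so M is diagonalizable.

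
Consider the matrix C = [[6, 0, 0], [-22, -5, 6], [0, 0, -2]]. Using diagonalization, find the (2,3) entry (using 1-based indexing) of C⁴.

Characteristic polynomial: λ^3 + λ^2 - 32λ - 60 = (λ - 6)(λ + 2)(λ + 5), so the eigenvalues are -5, -2, 6.
λ=-2: eigenvector (0, 2, 1).
λ=-5: eigenvector (0, 1, 0).
λ=6: eigenvector (1, -2, 0).
P = [[0, 0, 1], [2, 1, -2], [1, 0, 0]], D = diag(-2, -5, 6), P⁻¹ = [[0, 0, 1], [2, 1, -2], [1, 0, 0]].
C⁴ = P·diag(16, 625, 1296)·P⁻¹ = [[1296, 0, 0], [-1342, 625, -1218], [0, 0, 16]].
The requested entry is -1218.

-1218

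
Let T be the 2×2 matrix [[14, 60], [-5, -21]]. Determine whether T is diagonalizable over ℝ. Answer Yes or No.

Yes

Characteristic polynomial: p(r) = r^2 + 7r + 6 = (r + 1)(r + 6).
All 2 eigenvalues are distinct, so T is diagonalizable.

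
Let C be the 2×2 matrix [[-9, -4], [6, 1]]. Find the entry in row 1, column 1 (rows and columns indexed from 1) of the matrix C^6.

Characteristic polynomial: s^2 + 8s + 15 = (s + 3)(s + 5), so the eigenvalues are -5, -3.
s=-5: eigenvector (-1, 1).
s=-3: eigenvector (-2, 3).
P = [[-1, -2], [1, 3]], D = diag(-5, -3), P⁻¹ = [[-3, -2], [1, 1]].
C⁶ = P·diag(15625, 729)·P⁻¹ = [[45417, 29792], [-44688, -29063]].
The requested entry is 45417.

45417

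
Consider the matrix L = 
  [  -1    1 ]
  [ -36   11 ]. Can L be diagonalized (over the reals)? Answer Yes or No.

Characteristic polynomial: p(t) = t^2 - 10t + 25 = (t - 5)^2.
t = 5 has algebraic multiplicity 2; rank(L − 5I) = 1, so geometric multiplicity = 1.
Geometric multiplicity < algebraic multiplicity, so L is not diagonalizable.

No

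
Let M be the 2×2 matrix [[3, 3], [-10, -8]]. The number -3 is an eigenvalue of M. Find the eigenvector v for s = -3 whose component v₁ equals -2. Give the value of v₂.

M + 3I = [[6, 3], [-10, -5]].
Solving (M + 3I)v = 0 gives the eigenspace spanned by (-2, 4).
With v₁ = -2, v = (-2, 4), so v₂ = 4.

4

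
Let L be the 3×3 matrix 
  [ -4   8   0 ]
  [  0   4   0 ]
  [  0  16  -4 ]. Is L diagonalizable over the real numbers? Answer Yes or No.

Characteristic polynomial: p(μ) = μ^3 + 4μ^2 - 16μ - 64 = (μ - 4)(μ + 4)^2.
μ = -4 has algebraic multiplicity 2; rank(L + 4I) = 1, so geometric multiplicity = 2.
Every eigenvalue has geometric = algebraic multiplicity, so L is diagonalizable.

Yes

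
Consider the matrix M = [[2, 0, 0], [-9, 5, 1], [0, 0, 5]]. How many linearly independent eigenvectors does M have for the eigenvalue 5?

1

M − 5I = [[-3, 0, 0], [-9, 0, 1], [0, 0, 0]].
This matrix has rank 2, so its null space has dimension 3 − 2 = 1.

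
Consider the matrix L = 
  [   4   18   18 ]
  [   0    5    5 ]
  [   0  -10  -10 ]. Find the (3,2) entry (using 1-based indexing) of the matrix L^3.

Characteristic polynomial: λ^3 + λ^2 - 20λ = λ(λ - 4)(λ + 5), so the eigenvalues are -5, 0, 4.
λ=4: eigenvector (1, 0, 0).
λ=0: eigenvector (0, 1, -1).
λ=-5: eigenvector (-2, -1, 2).
P = [[1, 0, -2], [0, 1, -1], [0, -1, 2]], D = diag(4, 0, -5), P⁻¹ = [[1, 2, 2], [0, 2, 1], [0, 1, 1]].
L³ = P·diag(64, 0, -125)·P⁻¹ = [[64, 378, 378], [0, 125, 125], [0, -250, -250]].
The requested entry is -250.

-250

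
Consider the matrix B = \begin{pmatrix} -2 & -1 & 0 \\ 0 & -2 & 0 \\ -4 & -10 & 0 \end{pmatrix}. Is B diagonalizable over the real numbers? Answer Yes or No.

No

Characteristic polynomial: p(r) = r^3 + 4r^2 + 4r = r(r + 2)^2.
r = -2 has algebraic multiplicity 2; rank(B + 2I) = 2, so geometric multiplicity = 1.
Geometric multiplicity < algebraic multiplicity, so B is not diagonalizable.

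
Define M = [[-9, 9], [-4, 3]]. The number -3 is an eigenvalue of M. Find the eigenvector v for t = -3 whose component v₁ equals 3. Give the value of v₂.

2

M + 3I = [[-6, 9], [-4, 6]].
Solving (M + 3I)v = 0 gives the eigenspace spanned by (3, 2).
With v₁ = 3, v = (3, 2), so v₂ = 2.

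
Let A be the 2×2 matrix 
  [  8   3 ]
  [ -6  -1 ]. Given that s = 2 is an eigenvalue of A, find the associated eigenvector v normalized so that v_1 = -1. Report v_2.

2

A − 2I = [[6, 3], [-6, -3]].
Solving (A − 2I)v = 0 gives the eigenspace spanned by (-1, 2).
With v_1 = -1, v = (-1, 2), so v_2 = 2.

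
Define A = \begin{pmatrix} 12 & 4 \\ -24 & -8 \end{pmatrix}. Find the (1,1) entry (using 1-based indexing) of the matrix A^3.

192

Characteristic polynomial: r^2 - 4r = r(r - 4), so the eigenvalues are 0, 4.
r=0: eigenvector (-1, 3).
r=4: eigenvector (1, -2).
P = [[-1, 1], [3, -2]], D = diag(0, 4), P⁻¹ = [[2, 1], [3, 1]].
A³ = P·diag(0, 64)·P⁻¹ = [[192, 64], [-384, -128]].
The requested entry is 192.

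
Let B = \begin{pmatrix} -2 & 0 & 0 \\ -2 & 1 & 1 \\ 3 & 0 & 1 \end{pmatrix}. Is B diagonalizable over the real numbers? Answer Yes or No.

No

Characteristic polynomial: p(λ) = λ^3 - 3λ + 2 = (λ - 1)^2(λ + 2).
λ = 1 has algebraic multiplicity 2; rank(B − 1I) = 2, so geometric multiplicity = 1.
Geometric multiplicity < algebraic multiplicity, so B is not diagonalizable.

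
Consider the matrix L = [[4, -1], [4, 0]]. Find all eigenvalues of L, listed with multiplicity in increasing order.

2, 2

Characteristic polynomial: p(s) = s^2 - 4s + 4 = (s - 2)^2.
Roots (with multiplicity): 2, 2.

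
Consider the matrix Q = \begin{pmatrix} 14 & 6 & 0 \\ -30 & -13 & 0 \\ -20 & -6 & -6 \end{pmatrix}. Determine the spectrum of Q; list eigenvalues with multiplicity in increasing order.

-6, -1, 2

Characteristic polynomial: p(λ) = λ^3 + 5λ^2 - 8λ - 12 = (λ - 2)(λ + 1)(λ + 6).
Roots (with multiplicity): -6, -1, 2.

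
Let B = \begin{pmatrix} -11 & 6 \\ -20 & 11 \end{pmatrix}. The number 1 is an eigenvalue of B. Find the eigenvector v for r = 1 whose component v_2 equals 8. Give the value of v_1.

B − 1I = [[-12, 6], [-20, 10]].
Solving (B − 1I)v = 0 gives the eigenspace spanned by (4, 8).
With v_2 = 8, v = (4, 8), so v_1 = 4.

4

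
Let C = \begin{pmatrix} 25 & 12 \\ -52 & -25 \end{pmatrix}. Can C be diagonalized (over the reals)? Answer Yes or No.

Yes

Characteristic polynomial: p(μ) = μ^2 - 1 = (μ - 1)(μ + 1).
All 2 eigenvalues are distinct, so C is diagonalizable.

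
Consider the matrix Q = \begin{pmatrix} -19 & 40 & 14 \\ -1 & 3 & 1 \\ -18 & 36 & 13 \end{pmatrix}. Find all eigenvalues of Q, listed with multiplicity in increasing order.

Characteristic polynomial: p(t) = t^3 + 3t^2 - 9t + 5 = (t - 1)^2(t + 5).
Roots (with multiplicity): -5, 1, 1.

-5, 1, 1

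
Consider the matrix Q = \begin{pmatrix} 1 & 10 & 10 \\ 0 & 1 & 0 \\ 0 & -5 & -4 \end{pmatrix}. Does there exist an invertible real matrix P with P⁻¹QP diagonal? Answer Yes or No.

Yes

Characteristic polynomial: p(t) = t^3 + 2t^2 - 7t + 4 = (t - 1)^2(t + 4).
t = 1 has algebraic multiplicity 2; rank(Q − 1I) = 1, so geometric multiplicity = 2.
Every eigenvalue has geometric = algebraic multiplicity, so Q is diagonalizable.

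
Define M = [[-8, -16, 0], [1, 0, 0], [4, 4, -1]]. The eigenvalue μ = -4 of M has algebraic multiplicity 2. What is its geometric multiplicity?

1

M + 4I = [[-4, -16, 0], [1, 4, 0], [4, 4, 3]].
This matrix has rank 2, so its null space has dimension 3 − 2 = 1.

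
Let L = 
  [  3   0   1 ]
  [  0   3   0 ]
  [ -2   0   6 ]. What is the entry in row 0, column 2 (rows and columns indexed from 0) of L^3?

61

Characteristic polynomial: μ^3 - 12μ^2 + 47μ - 60 = (μ - 5)(μ - 4)(μ - 3), so the eigenvalues are 3, 4, 5.
μ=5: eigenvector (1, 0, 2).
μ=3: eigenvector (0, 1, 0).
μ=4: eigenvector (-1, 0, -1).
P = [[1, 0, -1], [0, 1, 0], [2, 0, -1]], D = diag(5, 3, 4), P⁻¹ = [[-1, 0, 1], [0, 1, 0], [-2, 0, 1]].
L³ = P·diag(125, 27, 64)·P⁻¹ = [[3, 0, 61], [0, 27, 0], [-122, 0, 186]].
The requested entry is 61.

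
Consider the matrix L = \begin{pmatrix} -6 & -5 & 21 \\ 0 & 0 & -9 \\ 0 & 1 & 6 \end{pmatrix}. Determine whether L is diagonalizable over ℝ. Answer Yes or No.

No

Characteristic polynomial: p(t) = t^3 - 27t + 54 = (t - 3)^2(t + 6).
t = 3 has algebraic multiplicity 2; rank(L − 3I) = 2, so geometric multiplicity = 1.
Geometric multiplicity < algebraic multiplicity, so L is not diagonalizable.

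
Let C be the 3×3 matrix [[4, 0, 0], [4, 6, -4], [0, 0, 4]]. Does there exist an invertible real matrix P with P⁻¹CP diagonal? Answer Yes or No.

Yes

Characteristic polynomial: p(r) = r^3 - 14r^2 + 64r - 96 = (r - 6)(r - 4)^2.
r = 4 has algebraic multiplicity 2; rank(C − 4I) = 1, so geometric multiplicity = 2.
Every eigenvalue has geometric = algebraic multiplicity, so C is diagonalizable.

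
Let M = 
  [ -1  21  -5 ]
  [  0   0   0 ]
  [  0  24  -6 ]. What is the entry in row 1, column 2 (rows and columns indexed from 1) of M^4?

-5181

Characteristic polynomial: μ^3 + 7μ^2 + 6μ = μ(μ + 1)(μ + 6), so the eigenvalues are -6, -1, 0.
μ=0: eigenvector (1, 1, 4).
μ=-1: eigenvector (1, 0, 0).
μ=-6: eigenvector (1, 0, 1).
P = [[1, 1, 1], [1, 0, 0], [4, 0, 1]], D = diag(0, -1, -6), P⁻¹ = [[0, 1, 0], [1, 3, -1], [0, -4, 1]].
M⁴ = P·diag(0, 1, 1296)·P⁻¹ = [[1, -5181, 1295], [0, 0, 0], [0, -5184, 1296]].
The requested entry is -5181.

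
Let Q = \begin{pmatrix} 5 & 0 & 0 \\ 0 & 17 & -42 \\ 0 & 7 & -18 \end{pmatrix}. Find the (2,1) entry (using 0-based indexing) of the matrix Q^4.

-175

Characteristic polynomial: λ^3 - 4λ^2 - 17λ + 60 = (λ - 5)(λ - 3)(λ + 4), so the eigenvalues are -4, 3, 5.
λ=-4: eigenvector (0, 2, 1).
λ=3: eigenvector (0, 3, 1).
λ=5: eigenvector (1, 0, 0).
P = [[0, 0, 1], [2, 3, 0], [1, 1, 0]], D = diag(-4, 3, 5), P⁻¹ = [[0, -1, 3], [0, 1, -2], [1, 0, 0]].
Q⁴ = P·diag(256, 81, 625)·P⁻¹ = [[625, 0, 0], [0, -269, 1050], [0, -175, 606]].
The requested entry is -175.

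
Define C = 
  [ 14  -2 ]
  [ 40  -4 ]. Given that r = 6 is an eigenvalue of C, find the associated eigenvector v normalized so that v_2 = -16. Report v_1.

-4

C − 6I = [[8, -2], [40, -10]].
Solving (C − 6I)v = 0 gives the eigenspace spanned by (-4, -16).
With v_2 = -16, v = (-4, -16), so v_1 = -4.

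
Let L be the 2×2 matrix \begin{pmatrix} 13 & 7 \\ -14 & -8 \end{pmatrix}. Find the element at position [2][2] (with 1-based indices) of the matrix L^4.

-1294

Characteristic polynomial: s^2 - 5s - 6 = (s - 6)(s + 1), so the eigenvalues are -1, 6.
s=-1: eigenvector (-1, 2).
s=6: eigenvector (-1, 1).
P = [[-1, -1], [2, 1]], D = diag(-1, 6), P⁻¹ = [[1, 1], [-2, -1]].
L⁴ = P·diag(1, 1296)·P⁻¹ = [[2591, 1295], [-2590, -1294]].
The requested entry is -1294.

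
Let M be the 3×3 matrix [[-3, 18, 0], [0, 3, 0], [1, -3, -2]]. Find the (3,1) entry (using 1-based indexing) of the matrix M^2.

Characteristic polynomial: t^3 + 2t^2 - 9t - 18 = (t - 3)(t + 2)(t + 3), so the eigenvalues are -3, -2, 3.
t=-2: eigenvector (0, 0, 1).
t=3: eigenvector (3, 1, 0).
t=-3: eigenvector (-1, 0, 1).
P = [[0, 3, -1], [0, 1, 0], [1, 0, 1]], D = diag(-2, 3, -3), P⁻¹ = [[1, -3, 1], [0, 1, 0], [-1, 3, 0]].
M² = P·diag(4, 9, 9)·P⁻¹ = [[9, 0, 0], [0, 9, 0], [-5, 15, 4]].
The requested entry is -5.

-5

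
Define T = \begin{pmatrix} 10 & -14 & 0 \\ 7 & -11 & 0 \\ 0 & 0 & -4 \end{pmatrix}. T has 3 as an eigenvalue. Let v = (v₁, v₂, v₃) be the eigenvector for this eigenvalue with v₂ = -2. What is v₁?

T − 3I = [[7, -14, 0], [7, -14, 0], [0, 0, -7]].
Solving (T − 3I)v = 0 gives the eigenspace spanned by (-4, -2, 0).
With v₂ = -2, v = (-4, -2, 0), so v₁ = -4.

-4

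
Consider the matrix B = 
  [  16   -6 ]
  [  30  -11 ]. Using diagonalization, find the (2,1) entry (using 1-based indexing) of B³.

Characteristic polynomial: μ^2 - 5μ + 4 = (μ - 4)(μ - 1), so the eigenvalues are 1, 4.
μ=4: eigenvector (-1, -2).
μ=1: eigenvector (-2, -5).
P = [[-1, -2], [-2, -5]], D = diag(4, 1), P⁻¹ = [[-5, 2], [2, -1]].
B³ = P·diag(64, 1)·P⁻¹ = [[316, -126], [630, -251]].
The requested entry is 630.

630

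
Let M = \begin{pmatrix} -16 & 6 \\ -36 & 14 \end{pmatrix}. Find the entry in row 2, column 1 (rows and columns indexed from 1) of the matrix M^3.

Characteristic polynomial: t^2 + 2t - 8 = (t - 2)(t + 4), so the eigenvalues are -4, 2.
t=2: eigenvector (-1, -3).
t=-4: eigenvector (1, 2).
P = [[-1, 1], [-3, 2]], D = diag(2, -4), P⁻¹ = [[2, -1], [3, -1]].
M³ = P·diag(8, -64)·P⁻¹ = [[-208, 72], [-432, 152]].
The requested entry is -432.

-432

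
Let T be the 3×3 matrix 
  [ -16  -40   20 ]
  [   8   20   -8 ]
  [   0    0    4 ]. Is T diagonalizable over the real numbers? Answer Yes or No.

Yes

Characteristic polynomial: p(r) = r^3 - 8r^2 + 16r = r(r - 4)^2.
r = 4 has algebraic multiplicity 2; rank(T − 4I) = 1, so geometric multiplicity = 2.
Every eigenvalue has geometric = algebraic multiplicity, so T is diagonalizable.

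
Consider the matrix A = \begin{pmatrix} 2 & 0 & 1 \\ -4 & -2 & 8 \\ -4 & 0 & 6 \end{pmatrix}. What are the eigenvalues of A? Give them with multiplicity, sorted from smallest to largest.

Characteristic polynomial: p(s) = s^3 - 6s^2 + 32 = (s - 4)^2(s + 2).
Roots (with multiplicity): -2, 4, 4.

-2, 4, 4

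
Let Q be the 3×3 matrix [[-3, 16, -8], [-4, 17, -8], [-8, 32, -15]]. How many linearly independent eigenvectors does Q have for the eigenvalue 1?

Q − 1I = [[-4, 16, -8], [-4, 16, -8], [-8, 32, -16]].
This matrix has rank 1, so its null space has dimension 3 − 1 = 2.

2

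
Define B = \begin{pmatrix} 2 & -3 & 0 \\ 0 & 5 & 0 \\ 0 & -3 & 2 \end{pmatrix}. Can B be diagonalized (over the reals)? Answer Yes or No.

Yes

Characteristic polynomial: p(λ) = λ^3 - 9λ^2 + 24λ - 20 = (λ - 5)(λ - 2)^2.
λ = 2 has algebraic multiplicity 2; rank(B − 2I) = 1, so geometric multiplicity = 2.
Every eigenvalue has geometric = algebraic multiplicity, so B is diagonalizable.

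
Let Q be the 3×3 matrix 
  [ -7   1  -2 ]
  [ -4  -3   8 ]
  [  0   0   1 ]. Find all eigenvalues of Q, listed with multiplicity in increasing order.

-5, -5, 1

Characteristic polynomial: p(t) = t^3 + 9t^2 + 15t - 25 = (t - 1)(t + 5)^2.
Roots (with multiplicity): -5, -5, 1.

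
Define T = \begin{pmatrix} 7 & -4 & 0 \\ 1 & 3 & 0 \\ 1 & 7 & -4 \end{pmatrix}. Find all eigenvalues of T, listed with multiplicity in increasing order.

Characteristic polynomial: p(λ) = λ^3 - 6λ^2 - 15λ + 100 = (λ - 5)^2(λ + 4).
Roots (with multiplicity): -4, 5, 5.

-4, 5, 5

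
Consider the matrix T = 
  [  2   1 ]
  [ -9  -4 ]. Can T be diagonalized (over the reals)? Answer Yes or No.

Characteristic polynomial: p(μ) = μ^2 + 2μ + 1 = (μ + 1)^2.
μ = -1 has algebraic multiplicity 2; rank(T + 1I) = 1, so geometric multiplicity = 1.
Geometric multiplicity < algebraic multiplicity, so T is not diagonalizable.

No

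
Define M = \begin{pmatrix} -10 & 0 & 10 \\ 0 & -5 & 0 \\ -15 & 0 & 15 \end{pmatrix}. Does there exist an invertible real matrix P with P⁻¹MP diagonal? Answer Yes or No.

Yes

Characteristic polynomial: p(s) = s^3 - 25s = s(s - 5)(s + 5).
All 3 eigenvalues are distinct, so M is diagonalizable.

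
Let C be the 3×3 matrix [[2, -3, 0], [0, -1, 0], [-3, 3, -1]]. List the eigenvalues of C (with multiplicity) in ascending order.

Characteristic polynomial: p(r) = r^3 - 3r - 2 = (r - 2)(r + 1)^2.
Roots (with multiplicity): -1, -1, 2.

-1, -1, 2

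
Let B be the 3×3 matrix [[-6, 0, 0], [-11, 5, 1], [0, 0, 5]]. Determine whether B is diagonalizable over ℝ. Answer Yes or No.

Characteristic polynomial: p(μ) = μ^3 - 4μ^2 - 35μ + 150 = (μ - 5)^2(μ + 6).
μ = 5 has algebraic multiplicity 2; rank(B − 5I) = 2, so geometric multiplicity = 1.
Geometric multiplicity < algebraic multiplicity, so B is not diagonalizable.

No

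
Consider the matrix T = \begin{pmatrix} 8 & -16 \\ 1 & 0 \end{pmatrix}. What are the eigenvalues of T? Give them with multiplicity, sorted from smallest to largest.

Characteristic polynomial: p(r) = r^2 - 8r + 16 = (r - 4)^2.
Roots (with multiplicity): 4, 4.

4, 4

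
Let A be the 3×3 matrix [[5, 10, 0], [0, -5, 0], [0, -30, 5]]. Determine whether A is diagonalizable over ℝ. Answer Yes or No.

Yes

Characteristic polynomial: p(s) = s^3 - 5s^2 - 25s + 125 = (s - 5)^2(s + 5).
s = 5 has algebraic multiplicity 2; rank(A − 5I) = 1, so geometric multiplicity = 2.
Every eigenvalue has geometric = algebraic multiplicity, so A is diagonalizable.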